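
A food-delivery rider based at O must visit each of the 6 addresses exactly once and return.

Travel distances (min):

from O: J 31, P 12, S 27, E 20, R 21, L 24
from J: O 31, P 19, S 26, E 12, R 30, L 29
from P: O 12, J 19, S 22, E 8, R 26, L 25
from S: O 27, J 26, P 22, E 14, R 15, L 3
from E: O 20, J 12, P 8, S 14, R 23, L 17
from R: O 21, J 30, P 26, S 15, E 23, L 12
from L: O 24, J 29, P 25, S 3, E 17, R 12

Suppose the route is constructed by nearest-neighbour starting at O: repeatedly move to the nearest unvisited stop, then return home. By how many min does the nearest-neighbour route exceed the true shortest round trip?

From O: P=12, E=20, R=21, L=24, S=27, J=31 → choose P (12).
From P: E=8, J=19, S=22, L=25, R=26 → choose E (8).
From E: J=12, S=14, L=17, R=23 → choose J (12).
From J: S=26, L=29, R=30 → choose S (26).
From S: L=3, R=15 → choose L (3).
From L: R=12 → choose R (12).
NN route O → P → E → J → S → L → R → O costs 94.
Optimal: O → P → J → E → S → L → R → O costs 93 (by enumerating all 360 distinct tours).
Excess = 94 − 93 = 1.

The nearest-neighbour route is 1 min longer than optimal.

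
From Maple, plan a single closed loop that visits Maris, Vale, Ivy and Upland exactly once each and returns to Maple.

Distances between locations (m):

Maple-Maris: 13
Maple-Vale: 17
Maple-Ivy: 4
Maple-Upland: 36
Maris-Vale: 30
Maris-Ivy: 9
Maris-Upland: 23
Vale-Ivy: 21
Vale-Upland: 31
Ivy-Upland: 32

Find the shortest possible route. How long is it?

Minimum total distance: 84 m.

With 4 stops there are 4!/2 = 12 distinct round trips (a route and its reverse cost the same).
Maple→Maris→Vale→Ivy→Upland→Maple: 13+30+21+32+36 = 132
Maple→Maris→Vale→Upland→Ivy→Maple: 13+30+31+32+4 = 110
Maple→Maris→Ivy→Vale→Upland→Maple: 13+9+21+31+36 = 110
Maple→Maris→Ivy→Upland→Vale→Maple: 13+9+32+31+17 = 102
Maple→Maris→Upland→Vale→Ivy→Maple: 13+23+31+21+4 = 92
Maple→Maris→Upland→Ivy→Vale→Maple: 13+23+32+21+17 = 106
Maple→Vale→Maris→Ivy→Upland→Maple: 17+30+9+32+36 = 124
Maple→Vale→Maris→Upland→Ivy→Maple: 17+30+23+32+4 = 106
Maple→Vale→Ivy→Maris→Upland→Maple: 17+21+9+23+36 = 106
Maple→Vale→Upland→Maris→Ivy→Maple: 17+31+23+9+4 = 84
Maple→Ivy→Maris→Vale→Upland→Maple: 4+9+30+31+36 = 110
Maple→Ivy→Vale→Maris→Upland→Maple: 4+21+30+23+36 = 114
The minimum is 84.
One optimal route: Maple → Vale → Upland → Maris → Ivy → Maple (or its reverse).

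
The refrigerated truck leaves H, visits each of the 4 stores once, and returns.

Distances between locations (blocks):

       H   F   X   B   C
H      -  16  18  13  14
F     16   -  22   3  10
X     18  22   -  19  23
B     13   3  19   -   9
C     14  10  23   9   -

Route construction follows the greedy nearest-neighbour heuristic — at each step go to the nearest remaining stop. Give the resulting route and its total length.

At H the remaining stops are B 13, C 14, F 16, X 18; go to B.
At B the remaining stops are F 3, C 9, X 19; go to F.
At F the remaining stops are C 10, X 22; go to C.
At C the remaining stops are X 23; go to X.
Return X→H: 18.
Total = 13 + 3 + 10 + 23 + 18 = 67.

67 blocks along H → B → F → C → X → H.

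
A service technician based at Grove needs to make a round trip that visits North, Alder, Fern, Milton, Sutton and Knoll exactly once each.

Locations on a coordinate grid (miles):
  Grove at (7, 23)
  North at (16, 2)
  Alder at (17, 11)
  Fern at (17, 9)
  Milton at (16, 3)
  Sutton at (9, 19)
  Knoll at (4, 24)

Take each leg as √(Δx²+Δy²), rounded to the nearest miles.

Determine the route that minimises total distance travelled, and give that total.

There are 360 distinct closed tours to check (reversals are equivalent).
Grove→North→Alder→Fern→Milton→Sutton→Knoll→Grove: 23+9+2+6+17+7+3 = 67
Grove→North→Alder→Fern→Milton→Knoll→Sutton→Grove: 23+9+2+6+24+7+4 = 75
Grove→North→Alder→Fern→Sutton→Milton→Knoll→Grove: 23+9+2+13+17+24+3 = 91
Grove→North→Alder→Fern→Sutton→Knoll→Milton→Grove: 23+9+2+13+7+24+22 = 100
Grove→North→Alder→Fern→Knoll→Milton→Sutton→Grove: 23+9+2+20+24+17+4 = 99
Grove→North→Alder→Fern→Knoll→Sutton→Milton→Grove: 23+9+2+20+7+17+22 = 100
Grove→North→Alder→Milton→Fern→Sutton→Knoll→Grove: 23+9+8+6+13+7+3 = 69
Grove→North→Alder→Milton→Fern→Knoll→Sutton→Grove: 23+9+8+6+20+7+4 = 77
… (352 more)
Grove→Sutton→North→Milton→Fern→Alder→Knoll→Grove: 4+18+1+6+2+18+3 = 52  ← best
The minimum is 52.
One optimal route: Grove → Sutton → North → Milton → Fern → Alder → Knoll → Grove (or its reverse).

Minimum total distance: 52 miles.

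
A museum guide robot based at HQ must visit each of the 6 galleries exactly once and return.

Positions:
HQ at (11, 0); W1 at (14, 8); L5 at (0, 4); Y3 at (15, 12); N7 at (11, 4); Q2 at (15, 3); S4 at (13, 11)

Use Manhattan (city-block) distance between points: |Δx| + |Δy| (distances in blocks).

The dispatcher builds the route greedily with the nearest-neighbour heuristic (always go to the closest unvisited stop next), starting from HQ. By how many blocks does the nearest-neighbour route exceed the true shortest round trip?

From HQ: N7=4, Q2=7, W1=11, S4=13, L5=15, Y3=16 → choose N7 (4).
From N7: Q2=5, W1=7, S4=9, L5=11, Y3=12 → choose Q2 (5).
From Q2: W1=6, Y3=9, S4=10, L5=16 → choose W1 (6).
From W1: S4=4, Y3=5, L5=18 → choose S4 (4).
From S4: Y3=3, L5=20 → choose Y3 (3).
From Y3: L5=23 → choose L5 (23).
NN route HQ → N7 → Q2 → W1 → S4 → Y3 → L5 → HQ costs 60.
Optimal: HQ → L5 → N7 → W1 → S4 → Y3 → Q2 → HQ costs 56 (by enumerating all 360 distinct tours).
Excess = 60 − 56 = 4.

4 blocks longer than the optimal tour.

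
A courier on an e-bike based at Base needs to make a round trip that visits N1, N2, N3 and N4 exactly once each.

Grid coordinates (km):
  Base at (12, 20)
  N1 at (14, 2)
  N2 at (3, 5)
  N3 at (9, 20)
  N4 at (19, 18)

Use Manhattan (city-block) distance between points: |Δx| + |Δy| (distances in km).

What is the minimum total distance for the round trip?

68 km — the shortest possible round trip.

There are 12 distinct closed tours to check (reversals are equivalent).
Base→N1→N2→N3→N4→Base: 20+14+21+12+9 = 76
Base→N1→N2→N4→N3→Base: 20+14+29+12+3 = 78
Base→N1→N3→N2→N4→Base: 20+23+21+29+9 = 102
Base→N1→N3→N4→N2→Base: 20+23+12+29+24 = 108
Base→N1→N4→N2→N3→Base: 20+21+29+21+3 = 94
Base→N1→N4→N3→N2→Base: 20+21+12+21+24 = 98
Base→N2→N1→N3→N4→Base: 24+14+23+12+9 = 82
Base→N2→N1→N4→N3→Base: 24+14+21+12+3 = 74
Base→N2→N3→N1→N4→Base: 24+21+23+21+9 = 98
Base→N2→N4→N1→N3→Base: 24+29+21+23+3 = 100
Base→N3→N1→N2→N4→Base: 3+23+14+29+9 = 78
Base→N3→N2→N1→N4→Base: 3+21+14+21+9 = 68
The minimum is 68.
One optimal route: Base → N3 → N2 → N1 → N4 → Base (or its reverse).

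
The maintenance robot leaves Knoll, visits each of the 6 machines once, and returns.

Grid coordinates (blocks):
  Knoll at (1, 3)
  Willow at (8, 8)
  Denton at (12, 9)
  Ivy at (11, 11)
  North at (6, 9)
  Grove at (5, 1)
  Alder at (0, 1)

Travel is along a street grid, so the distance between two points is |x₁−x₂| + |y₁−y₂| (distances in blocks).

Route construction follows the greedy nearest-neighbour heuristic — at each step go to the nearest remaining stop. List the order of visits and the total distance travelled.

At Knoll the remaining stops are Alder 3, Grove 6, North 11, Willow 12, Denton 17, Ivy 18; go to Alder.
At Alder the remaining stops are Grove 5, North 14, Willow 15, Denton 20, Ivy 21; go to Grove.
At Grove the remaining stops are North 9, Willow 10, Denton 15, Ivy 16; go to North.
At North the remaining stops are Willow 3, Denton 6, Ivy 7; go to Willow.
At Willow the remaining stops are Denton 5, Ivy 6; go to Denton.
At Denton the remaining stops are Ivy 3; go to Ivy.
Return Ivy→Knoll: 18.
Total = 3 + 5 + 9 + 3 + 5 + 3 + 18 = 46.

Total distance 46 blocks via the nearest-neighbour route Knoll → Alder → Grove → North → Willow → Denton → Ivy → Knoll.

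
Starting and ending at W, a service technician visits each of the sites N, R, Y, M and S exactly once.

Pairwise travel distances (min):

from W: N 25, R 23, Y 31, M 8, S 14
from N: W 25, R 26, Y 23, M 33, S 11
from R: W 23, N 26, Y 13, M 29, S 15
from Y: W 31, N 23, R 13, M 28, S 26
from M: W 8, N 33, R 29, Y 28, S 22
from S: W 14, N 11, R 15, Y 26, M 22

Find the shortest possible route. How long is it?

Shortest round trip = 98 min.

W-N-R-Y-M-S-W: 25+26+13+28+22+14 = 128
W-N-R-Y-S-M-W: 25+26+13+26+22+8 = 120
W-N-R-M-Y-S-W: 25+26+29+28+26+14 = 148
W-N-R-M-S-Y-W: 25+26+29+22+26+31 = 159
W-N-R-S-Y-M-W: 25+26+15+26+28+8 = 128
W-N-R-S-M-Y-W: 25+26+15+22+28+31 = 147
W-N-Y-R-M-S-W: 25+23+13+29+22+14 = 126
W-N-Y-R-S-M-W: 25+23+13+15+22+8 = 106
W-N-Y-M-R-S-W: 25+23+28+29+15+14 = 134
W-N-Y-M-S-R-W: 25+23+28+22+15+23 = 136
W-N-Y-S-R-M-W: 25+23+26+15+29+8 = 126
W-N-Y-S-M-R-W: 25+23+26+22+29+23 = 148
W-N-M-R-Y-S-W: 25+33+29+13+26+14 = 140
W-N-M-R-S-Y-W: 25+33+29+15+26+31 = 159
… (46 more)
W-M-R-Y-N-S-W: 8+29+13+23+11+14 = 98  ← best
The minimum is 98.
One optimal route: W → M → R → Y → N → S → W (or its reverse).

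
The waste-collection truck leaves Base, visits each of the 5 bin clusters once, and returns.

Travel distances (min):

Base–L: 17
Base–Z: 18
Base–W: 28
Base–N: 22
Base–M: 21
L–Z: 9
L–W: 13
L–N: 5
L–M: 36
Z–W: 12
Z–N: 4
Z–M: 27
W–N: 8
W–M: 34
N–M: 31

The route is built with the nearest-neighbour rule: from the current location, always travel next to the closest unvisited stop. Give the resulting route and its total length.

Nearest-neighbour total = 93 min; route Base → L → N → Z → W → M → Base.

Base → [L:17 / Z:18 / M:21 / N:22 / W:28] → L (17)
L → [N:5 / Z:9 / W:13 / M:36] → N (5)
N → [Z:4 / W:8 / M:31] → Z (4)
Z → [W:12 / M:27] → W (12)
W → [M:34] → M (34)
Return M→Base: 21.
Total = 17 + 5 + 4 + 12 + 34 + 21 = 93.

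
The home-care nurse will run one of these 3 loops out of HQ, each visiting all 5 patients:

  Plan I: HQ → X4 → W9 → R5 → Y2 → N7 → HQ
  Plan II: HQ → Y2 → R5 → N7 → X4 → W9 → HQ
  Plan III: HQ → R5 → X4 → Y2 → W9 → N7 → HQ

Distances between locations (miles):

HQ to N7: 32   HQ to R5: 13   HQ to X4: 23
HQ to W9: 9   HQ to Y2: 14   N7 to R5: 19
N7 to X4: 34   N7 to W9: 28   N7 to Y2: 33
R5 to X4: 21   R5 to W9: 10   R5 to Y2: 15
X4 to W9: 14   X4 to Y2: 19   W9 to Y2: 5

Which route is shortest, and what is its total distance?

Plan I: 23 + 14 + 10 + 15 + 33 + 32 = 127
Plan II: 14 + 15 + 19 + 34 + 14 + 9 = 105
Plan III: 13 + 21 + 19 + 5 + 28 + 32 = 118

Shortest is Plan II, total 105 miles.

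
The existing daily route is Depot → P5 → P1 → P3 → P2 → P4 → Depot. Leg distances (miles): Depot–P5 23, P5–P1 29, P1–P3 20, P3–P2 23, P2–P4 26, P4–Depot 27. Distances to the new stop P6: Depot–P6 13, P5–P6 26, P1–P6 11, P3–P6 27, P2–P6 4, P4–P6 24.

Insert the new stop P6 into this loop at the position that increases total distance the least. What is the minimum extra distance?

Insertion cost between consecutive stops i–j is d(i,P6) + d(P6,j) − d(i,j):
  between Depot and P5: 13 + 26 − 23 = 16
  between P5 and P1: 26 + 11 − 29 = 8
  between P1 and P3: 11 + 27 − 20 = 18
  between P3 and P2: 27 + 4 − 23 = 8
  between P2 and P4: 4 + 24 − 26 = 2
  between P4 and Depot: 24 + 13 − 27 = 10
Cheapest insertion is between P2 and P4, adding 2.
New total = 148 + 2 = 150.

Adding 2 miles by placing P6 on the P2–P4 leg.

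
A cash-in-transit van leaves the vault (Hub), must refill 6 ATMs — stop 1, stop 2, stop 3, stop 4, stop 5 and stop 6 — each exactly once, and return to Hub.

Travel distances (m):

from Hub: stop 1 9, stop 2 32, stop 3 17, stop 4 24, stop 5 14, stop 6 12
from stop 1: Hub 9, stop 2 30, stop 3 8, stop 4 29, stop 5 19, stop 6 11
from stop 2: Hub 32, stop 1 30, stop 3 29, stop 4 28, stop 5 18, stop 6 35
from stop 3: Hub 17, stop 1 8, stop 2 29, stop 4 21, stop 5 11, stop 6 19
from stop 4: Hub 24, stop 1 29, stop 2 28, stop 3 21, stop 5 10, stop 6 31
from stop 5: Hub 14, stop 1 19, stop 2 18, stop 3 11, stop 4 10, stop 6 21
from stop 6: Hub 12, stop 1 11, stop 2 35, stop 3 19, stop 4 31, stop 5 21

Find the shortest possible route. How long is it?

112 m — the shortest possible round trip.

With 6 stops there are 6!/2 = 360 distinct round trips (a route and its reverse cost the same).
Hub - stop 1 - stop 2 - stop 3 - stop 4 - stop 5 - stop 6 - Hub: 9+30+29+21+10+21+12 = 132
Hub - stop 1 - stop 2 - stop 3 - stop 4 - stop 6 - stop 5 - Hub: 9+30+29+21+31+21+14 = 155
Hub - stop 1 - stop 2 - stop 3 - stop 5 - stop 4 - stop 6 - Hub: 9+30+29+11+10+31+12 = 132
Hub - stop 1 - stop 2 - stop 3 - stop 5 - stop 6 - stop 4 - Hub: 9+30+29+11+21+31+24 = 155
Hub - stop 1 - stop 2 - stop 3 - stop 6 - stop 4 - stop 5 - Hub: 9+30+29+19+31+10+14 = 142
Hub - stop 1 - stop 2 - stop 3 - stop 6 - stop 5 - stop 4 - Hub: 9+30+29+19+21+10+24 = 142
Hub - stop 1 - stop 2 - stop 4 - stop 3 - stop 5 - stop 6 - Hub: 9+30+28+21+11+21+12 = 132
Hub - stop 1 - stop 2 - stop 4 - stop 3 - stop 6 - stop 5 - Hub: 9+30+28+21+19+21+14 = 142
… (352 more)
Hub - stop 2 - stop 4 - stop 5 - stop 3 - stop 1 - stop 6 - Hub: 32+28+10+11+8+11+12 = 112  ← best
The minimum is 112.
One optimal route: Hub → stop 2 → stop 4 → stop 5 → stop 3 → stop 1 → stop 6 → Hub (or its reverse).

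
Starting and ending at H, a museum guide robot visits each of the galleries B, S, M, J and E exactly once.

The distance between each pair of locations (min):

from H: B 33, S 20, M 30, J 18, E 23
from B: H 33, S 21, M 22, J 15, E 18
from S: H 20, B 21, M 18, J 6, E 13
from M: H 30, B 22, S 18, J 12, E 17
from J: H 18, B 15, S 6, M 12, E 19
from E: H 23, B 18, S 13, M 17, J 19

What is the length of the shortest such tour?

With 5 stops there are 5!/2 = 60 distinct round trips (a route and its reverse cost the same).
H → B → S → M → J → E → H: 33+21+18+12+19+23 = 126
H → B → S → M → E → J → H: 33+21+18+17+19+18 = 126
H → B → S → J → M → E → H: 33+21+6+12+17+23 = 112
H → B → S → J → E → M → H: 33+21+6+19+17+30 = 126
H → B → S → E → M → J → H: 33+21+13+17+12+18 = 114
H → B → S → E → J → M → H: 33+21+13+19+12+30 = 128
H → B → M → S → J → E → H: 33+22+18+6+19+23 = 121
H → B → M → S → E → J → H: 33+22+18+13+19+18 = 123
H → B → M → J → S → E → H: 33+22+12+6+13+23 = 109
H → B → M → J → E → S → H: 33+22+12+19+13+20 = 119
H → B → M → E → S → J → H: 33+22+17+13+6+18 = 109
H → B → M → E → J → S → H: 33+22+17+19+6+20 = 117
H → B → J → S → M → E → H: 33+15+6+18+17+23 = 112
H → B → J → S → E → M → H: 33+15+6+13+17+30 = 114
… (46 more)
H → S → J → M → B → E → H: 20+6+12+22+18+23 = 101  ← best
The minimum is 101.
One optimal route: H → S → J → M → B → E → H (or its reverse).

Shortest round trip = 101 min.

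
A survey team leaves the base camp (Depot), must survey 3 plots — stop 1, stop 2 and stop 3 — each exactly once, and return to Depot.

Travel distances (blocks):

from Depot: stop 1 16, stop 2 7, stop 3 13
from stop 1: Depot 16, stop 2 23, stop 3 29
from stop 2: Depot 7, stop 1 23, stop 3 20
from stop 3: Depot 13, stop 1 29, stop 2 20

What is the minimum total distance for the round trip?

Shortest round trip = 72 blocks.

There are 3 distinct closed tours to check (reversals are equivalent).
Depot-stop 1-stop 2-stop 3-Depot: 16+23+20+13 = 72
Depot-stop 1-stop 3-stop 2-Depot: 16+29+20+7 = 72
Depot-stop 2-stop 1-stop 3-Depot: 7+23+29+13 = 72
The minimum is 72.
One optimal route: Depot → stop 1 → stop 2 → stop 3 → Depot (or its reverse).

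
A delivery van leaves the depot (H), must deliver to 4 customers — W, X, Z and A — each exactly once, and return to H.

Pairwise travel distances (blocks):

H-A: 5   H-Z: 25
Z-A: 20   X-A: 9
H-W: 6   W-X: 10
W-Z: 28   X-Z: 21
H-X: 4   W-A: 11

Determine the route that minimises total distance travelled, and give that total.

Minimum total distance: 62 blocks.

With 4 stops there are 4!/2 = 12 distinct round trips (a route and its reverse cost the same).
H→W→X→Z→A→H: 6+10+21+20+5 = 62
H→W→X→A→Z→H: 6+10+9+20+25 = 70
H→W→Z→X→A→H: 6+28+21+9+5 = 69
H→W→Z→A→X→H: 6+28+20+9+4 = 67
H→W→A→X→Z→H: 6+11+9+21+25 = 72
H→W→A→Z→X→H: 6+11+20+21+4 = 62
H→X→W→Z→A→H: 4+10+28+20+5 = 67
H→X→W→A→Z→H: 4+10+11+20+25 = 70
H→X→Z→W→A→H: 4+21+28+11+5 = 69
H→X→A→W→Z→H: 4+9+11+28+25 = 77
H→Z→W→X→A→H: 25+28+10+9+5 = 77
H→Z→X→W→A→H: 25+21+10+11+5 = 72
The minimum is 62.
One optimal route: H → W → X → Z → A → H (or its reverse).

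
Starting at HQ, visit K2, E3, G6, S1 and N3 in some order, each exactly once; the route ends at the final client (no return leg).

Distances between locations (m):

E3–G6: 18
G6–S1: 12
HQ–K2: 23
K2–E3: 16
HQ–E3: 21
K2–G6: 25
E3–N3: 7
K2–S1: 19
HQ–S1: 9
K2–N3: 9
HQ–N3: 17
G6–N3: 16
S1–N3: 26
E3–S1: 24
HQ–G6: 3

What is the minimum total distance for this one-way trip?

Minimum one-way distance = 50 m.

There are 5! = 120 possible orderings.
HQ - K2 - E3 - G6 - S1 - N3: 23+16+18+12+26 = 95
HQ - K2 - E3 - G6 - N3 - S1: 23+16+18+16+26 = 99
HQ - K2 - E3 - S1 - G6 - N3: 23+16+24+12+16 = 91
HQ - K2 - E3 - S1 - N3 - G6: 23+16+24+26+16 = 105
HQ - K2 - E3 - N3 - G6 - S1: 23+16+7+16+12 = 74
HQ - K2 - E3 - N3 - S1 - G6: 23+16+7+26+12 = 84
HQ - K2 - G6 - E3 - S1 - N3: 23+25+18+24+26 = 116
HQ - K2 - G6 - E3 - N3 - S1: 23+25+18+7+26 = 99
HQ - K2 - G6 - S1 - E3 - N3: 23+25+12+24+7 = 91
HQ - K2 - G6 - S1 - N3 - E3: 23+25+12+26+7 = 93
HQ - K2 - G6 - N3 - E3 - S1: 23+25+16+7+24 = 95
HQ - K2 - G6 - N3 - S1 - E3: 23+25+16+26+24 = 114
HQ - K2 - S1 - E3 - G6 - N3: 23+19+24+18+16 = 100
HQ - K2 - S1 - E3 - N3 - G6: 23+19+24+7+16 = 89
… (106 more)
HQ - G6 - S1 - K2 - N3 - E3: 3+12+19+9+7 = 50  ← best
The minimum is 50.
One shortest path: HQ → G6 → S1 → K2 → N3 → E3.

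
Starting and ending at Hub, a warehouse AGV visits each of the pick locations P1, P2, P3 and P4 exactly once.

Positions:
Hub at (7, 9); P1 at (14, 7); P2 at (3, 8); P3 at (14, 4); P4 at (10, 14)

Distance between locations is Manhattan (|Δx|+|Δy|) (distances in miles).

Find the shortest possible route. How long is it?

Hub-P1-P2-P3-P4-Hub: 9+12+15+14+8 = 58
Hub-P1-P2-P4-P3-Hub: 9+12+13+14+12 = 60
Hub-P1-P3-P2-P4-Hub: 9+3+15+13+8 = 48
Hub-P1-P3-P4-P2-Hub: 9+3+14+13+5 = 44
Hub-P1-P4-P2-P3-Hub: 9+11+13+15+12 = 60
Hub-P1-P4-P3-P2-Hub: 9+11+14+15+5 = 54
Hub-P2-P1-P3-P4-Hub: 5+12+3+14+8 = 42
Hub-P2-P1-P4-P3-Hub: 5+12+11+14+12 = 54
Hub-P2-P3-P1-P4-Hub: 5+15+3+11+8 = 42
Hub-P2-P4-P1-P3-Hub: 5+13+11+3+12 = 44
Hub-P3-P1-P2-P4-Hub: 12+3+12+13+8 = 48
Hub-P3-P2-P1-P4-Hub: 12+15+12+11+8 = 58
The minimum is 42.
One optimal route: Hub → P2 → P1 → P3 → P4 → Hub (or its reverse).

Minimum total distance: 42 miles.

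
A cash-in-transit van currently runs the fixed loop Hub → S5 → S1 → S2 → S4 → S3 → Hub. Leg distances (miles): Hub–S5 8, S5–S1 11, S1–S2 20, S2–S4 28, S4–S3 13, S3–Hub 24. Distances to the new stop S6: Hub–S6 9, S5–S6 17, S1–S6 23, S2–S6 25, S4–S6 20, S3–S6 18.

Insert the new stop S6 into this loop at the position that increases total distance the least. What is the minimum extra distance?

Insertion cost between consecutive stops i–j is d(i,S6) + d(S6,j) − d(i,j):
  between Hub and S5: 9 + 17 − 8 = 18
  between S5 and S1: 17 + 23 − 11 = 29
  between S1 and S2: 23 + 25 − 20 = 28
  between S2 and S4: 25 + 20 − 28 = 17
  between S4 and S3: 20 + 18 − 13 = 25
  between S3 and Hub: 18 + 9 − 24 = 3
Cheapest insertion is between S3 and Hub, adding 3.
New total = 104 + 3 = 107.

+3 miles — insert S6 between S3 and Hub.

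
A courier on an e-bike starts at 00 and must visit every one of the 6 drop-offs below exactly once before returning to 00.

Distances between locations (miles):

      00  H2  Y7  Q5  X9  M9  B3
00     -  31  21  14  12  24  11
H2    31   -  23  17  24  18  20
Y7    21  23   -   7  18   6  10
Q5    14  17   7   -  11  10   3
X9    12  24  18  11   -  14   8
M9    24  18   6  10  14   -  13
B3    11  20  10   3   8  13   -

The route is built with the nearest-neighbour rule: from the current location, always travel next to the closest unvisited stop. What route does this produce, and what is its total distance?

Total distance 96 miles via the nearest-neighbour route 00 → B3 → Q5 → Y7 → M9 → X9 → H2 → 00.

00 → [B3:11 / X9:12 / Q5:14 / Y7:21 / M9:24 / H2:31] → B3 (11)
B3 → [Q5:3 / X9:8 / Y7:10 / M9:13 / H2:20] → Q5 (3)
Q5 → [Y7:7 / M9:10 / X9:11 / H2:17] → Y7 (7)
Y7 → [M9:6 / X9:18 / H2:23] → M9 (6)
M9 → [X9:14 / H2:18] → X9 (14)
X9 → [H2:24] → H2 (24)
Return H2→00: 31.
Total = 11 + 3 + 7 + 6 + 14 + 24 + 31 = 96.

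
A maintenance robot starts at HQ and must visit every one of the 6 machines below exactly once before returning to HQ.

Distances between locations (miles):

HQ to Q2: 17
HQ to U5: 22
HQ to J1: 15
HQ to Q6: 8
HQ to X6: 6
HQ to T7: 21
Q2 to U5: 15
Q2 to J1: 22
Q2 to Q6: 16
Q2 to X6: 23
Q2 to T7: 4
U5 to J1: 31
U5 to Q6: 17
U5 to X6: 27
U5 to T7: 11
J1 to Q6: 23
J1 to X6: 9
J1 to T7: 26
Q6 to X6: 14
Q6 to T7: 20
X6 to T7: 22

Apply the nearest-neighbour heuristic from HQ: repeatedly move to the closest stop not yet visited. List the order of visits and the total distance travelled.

HQ → [X6:6 / Q6:8 / J1:15 / Q2:17 / T7:21 / U5:22] → X6 (6)
X6 → [J1:9 / Q6:14 / T7:22 / Q2:23 / U5:27] → J1 (9)
J1 → [Q2:22 / Q6:23 / T7:26 / U5:31] → Q2 (22)
Q2 → [T7:4 / U5:15 / Q6:16] → T7 (4)
T7 → [U5:11 / Q6:20] → U5 (11)
U5 → [Q6:17] → Q6 (17)
Return Q6→HQ: 8.
Total = 6 + 9 + 22 + 4 + 11 + 17 + 8 = 77.

Total distance 77 miles via the nearest-neighbour route HQ → X6 → J1 → Q2 → T7 → U5 → Q6 → HQ.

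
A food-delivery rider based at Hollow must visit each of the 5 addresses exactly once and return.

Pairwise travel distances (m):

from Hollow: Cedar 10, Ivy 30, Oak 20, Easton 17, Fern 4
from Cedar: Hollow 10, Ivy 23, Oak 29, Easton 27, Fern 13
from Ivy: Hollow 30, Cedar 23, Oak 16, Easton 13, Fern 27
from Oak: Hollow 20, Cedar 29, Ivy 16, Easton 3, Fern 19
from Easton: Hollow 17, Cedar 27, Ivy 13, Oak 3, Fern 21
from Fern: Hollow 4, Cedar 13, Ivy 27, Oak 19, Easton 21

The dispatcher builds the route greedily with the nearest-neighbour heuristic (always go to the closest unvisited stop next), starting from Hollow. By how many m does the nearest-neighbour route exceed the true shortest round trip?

4 m longer than the optimal tour.

Hollow: Fern=4, Cedar=10, Easton=17, Oak=20, Ivy=30 ⇒ Fern
Fern: Cedar=13, Oak=19, Easton=21, Ivy=27 ⇒ Cedar
Cedar: Ivy=23, Easton=27, Oak=29 ⇒ Ivy
Ivy: Easton=13, Oak=16 ⇒ Easton
Easton: Oak=3 ⇒ Oak
NN route Hollow → Fern → Cedar → Ivy → Easton → Oak → Hollow costs 76.
Optimal: Hollow → Cedar → Ivy → Easton → Oak → Fern → Hollow costs 72 (by enumerating all 60 distinct tours).
Excess = 76 − 72 = 4.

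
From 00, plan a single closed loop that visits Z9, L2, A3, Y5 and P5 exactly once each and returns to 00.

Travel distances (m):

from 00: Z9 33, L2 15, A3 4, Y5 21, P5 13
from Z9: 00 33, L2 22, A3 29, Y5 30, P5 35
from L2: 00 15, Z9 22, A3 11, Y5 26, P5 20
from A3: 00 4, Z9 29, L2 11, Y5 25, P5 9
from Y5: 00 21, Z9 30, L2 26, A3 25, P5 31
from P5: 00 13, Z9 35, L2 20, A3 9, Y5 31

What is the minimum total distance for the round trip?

Shortest round trip = 106 m.

With 5 stops there are 5!/2 = 60 distinct round trips (a route and its reverse cost the same).
00 → Z9 → L2 → A3 → Y5 → P5 → 00: 33+22+11+25+31+13 = 135
00 → Z9 → L2 → A3 → P5 → Y5 → 00: 33+22+11+9+31+21 = 127
00 → Z9 → L2 → Y5 → A3 → P5 → 00: 33+22+26+25+9+13 = 128
00 → Z9 → L2 → Y5 → P5 → A3 → 00: 33+22+26+31+9+4 = 125
00 → Z9 → L2 → P5 → A3 → Y5 → 00: 33+22+20+9+25+21 = 130
00 → Z9 → L2 → P5 → Y5 → A3 → 00: 33+22+20+31+25+4 = 135
00 → Z9 → A3 → L2 → Y5 → P5 → 00: 33+29+11+26+31+13 = 143
00 → Z9 → A3 → L2 → P5 → Y5 → 00: 33+29+11+20+31+21 = 145
00 → Z9 → A3 → Y5 → L2 → P5 → 00: 33+29+25+26+20+13 = 146
00 → Z9 → A3 → Y5 → P5 → L2 → 00: 33+29+25+31+20+15 = 153
00 → Z9 → A3 → P5 → L2 → Y5 → 00: 33+29+9+20+26+21 = 138
00 → Z9 → A3 → P5 → Y5 → L2 → 00: 33+29+9+31+26+15 = 143
00 → Z9 → Y5 → L2 → A3 → P5 → 00: 33+30+26+11+9+13 = 122
00 → Z9 → Y5 → L2 → P5 → A3 → 00: 33+30+26+20+9+4 = 122
… (46 more)
00 → A3 → P5 → L2 → Z9 → Y5 → 00: 4+9+20+22+30+21 = 106  ← best
The minimum is 106.
One optimal route: 00 → A3 → P5 → L2 → Z9 → Y5 → 00 (or its reverse).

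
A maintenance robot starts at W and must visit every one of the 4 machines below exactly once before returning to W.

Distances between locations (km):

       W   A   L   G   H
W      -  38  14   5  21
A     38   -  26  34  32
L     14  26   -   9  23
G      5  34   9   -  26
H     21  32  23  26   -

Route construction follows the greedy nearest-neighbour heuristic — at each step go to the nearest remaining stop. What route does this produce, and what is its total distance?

From W: distances to unvisited — G=5, L=14, H=21, A=38. Nearest is G (5).
From G: distances to unvisited — L=9, H=26, A=34. Nearest is L (9).
From L: distances to unvisited — H=23, A=26. Nearest is H (23).
From H: distances to unvisited — A=32. Nearest is A (32).
Return A→W: 38.
Total = 5 + 9 + 23 + 32 + 38 = 107.

107 km along W → G → L → H → A → W.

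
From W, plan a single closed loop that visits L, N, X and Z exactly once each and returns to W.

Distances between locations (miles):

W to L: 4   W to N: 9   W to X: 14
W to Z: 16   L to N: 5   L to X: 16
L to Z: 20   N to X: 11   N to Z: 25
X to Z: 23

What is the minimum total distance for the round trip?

Shortest round trip = 59 miles.

With 4 stops there are 4!/2 = 12 distinct round trips (a route and its reverse cost the same).
W→L→N→X→Z→W: 4+5+11+23+16 = 59
W→L→N→Z→X→W: 4+5+25+23+14 = 71
W→L→X→N→Z→W: 4+16+11+25+16 = 72
W→L→X→Z→N→W: 4+16+23+25+9 = 77
W→L→Z→N→X→W: 4+20+25+11+14 = 74
W→L→Z→X→N→W: 4+20+23+11+9 = 67
W→N→L→X→Z→W: 9+5+16+23+16 = 69
W→N→L→Z→X→W: 9+5+20+23+14 = 71
W→N→X→L→Z→W: 9+11+16+20+16 = 72
W→N→Z→L→X→W: 9+25+20+16+14 = 84
W→X→L→N→Z→W: 14+16+5+25+16 = 76
W→X→N→L→Z→W: 14+11+5+20+16 = 66
The minimum is 59.
One optimal route: W → L → N → X → Z → W (or its reverse).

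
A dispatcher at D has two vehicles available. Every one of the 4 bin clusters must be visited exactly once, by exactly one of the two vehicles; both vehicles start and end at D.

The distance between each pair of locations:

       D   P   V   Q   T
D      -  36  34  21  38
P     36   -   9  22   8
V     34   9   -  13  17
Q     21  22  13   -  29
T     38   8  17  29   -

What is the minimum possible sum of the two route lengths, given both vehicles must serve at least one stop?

Try each way of splitting the stops between the two vehicles (each non-empty) and, for each split, find the best tour for each vehicle:
  {P} + {V, Q, T}: 72 + 89 = 161
  {V} + {P, Q, T}: 68 + 89 = 157
  {P, V} + {Q, T}: 79 + 88 = 167
  {Q} + {P, V, T}: 42 + 89 = 131
  {P, Q} + {V, T}: 79 + 89 = 168
  {V, Q} + {P, T}: 68 + 82 = 150
  … (7 splits in total)
Best: vehicle 1 D → Q → D = 42; vehicle 2 D → V → P → T → D = 89; combined 131.

Minimum combined distance: 131.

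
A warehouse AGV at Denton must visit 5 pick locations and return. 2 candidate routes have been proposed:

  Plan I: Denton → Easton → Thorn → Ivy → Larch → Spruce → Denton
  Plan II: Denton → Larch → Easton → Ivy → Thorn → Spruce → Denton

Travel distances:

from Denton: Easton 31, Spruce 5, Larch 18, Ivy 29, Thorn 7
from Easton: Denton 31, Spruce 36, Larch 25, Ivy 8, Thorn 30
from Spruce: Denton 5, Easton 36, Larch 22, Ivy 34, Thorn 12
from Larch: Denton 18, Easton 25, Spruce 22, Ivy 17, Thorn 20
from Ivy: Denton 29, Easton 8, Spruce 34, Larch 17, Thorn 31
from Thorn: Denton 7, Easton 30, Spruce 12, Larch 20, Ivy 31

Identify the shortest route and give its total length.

Shortest is Plan II, total 99.

Plan I: 31 + 30 + 31 + 17 + 22 + 5 = 136
Plan II: 18 + 25 + 8 + 31 + 12 + 5 = 99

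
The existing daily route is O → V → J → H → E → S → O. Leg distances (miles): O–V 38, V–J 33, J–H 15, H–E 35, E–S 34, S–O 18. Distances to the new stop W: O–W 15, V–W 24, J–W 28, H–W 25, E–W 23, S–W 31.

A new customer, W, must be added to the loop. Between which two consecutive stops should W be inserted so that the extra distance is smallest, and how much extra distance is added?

Insertion cost between consecutive stops i–j is d(i,W) + d(W,j) − d(i,j):
  between O and V: 15 + 24 − 38 = 1
  between V and J: 24 + 28 − 33 = 19
  between J and H: 28 + 25 − 15 = 38
  between H and E: 25 + 23 − 35 = 13
  between E and S: 23 + 31 − 34 = 20
  between S and O: 31 + 15 − 18 = 28
Cheapest insertion is between O and V, adding 1.
New total = 173 + 1 = 174.

+1 miles — insert W between O and V.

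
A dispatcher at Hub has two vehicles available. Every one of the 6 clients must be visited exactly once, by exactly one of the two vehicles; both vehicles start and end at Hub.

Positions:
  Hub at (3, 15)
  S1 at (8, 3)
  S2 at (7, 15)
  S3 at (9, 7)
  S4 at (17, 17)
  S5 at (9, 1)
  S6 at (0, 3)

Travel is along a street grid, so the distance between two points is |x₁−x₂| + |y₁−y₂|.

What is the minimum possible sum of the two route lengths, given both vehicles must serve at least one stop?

Check every non-empty split of the stops between the two vehicles; for each half take its own optimal tour:
  {S1} + {S2, S3, S4, S5, S6}: 34 + 66 = 100
  {S2} + {S1, S3, S4, S5, S6}: 8 + 66 = 74
  {S1, S2} + {S3, S4, S5, S6}: 34 + 66 = 100
  {S3} + {S1, S2, S4, S5, S6}: 28 + 66 = 94
  {S1, S3} + {S2, S4, S5, S6}: 36 + 66 = 102
  {S2, S3} + {S1, S4, S5, S6}: 28 + 66 = 94
  … (31 splits in total)
Best: vehicle 1 Hub → S2 → Hub = 8; vehicle 2 Hub → S4 → S3 → S5 → S1 → S6 → Hub = 66; combined 74.

Minimum combined distance: 74.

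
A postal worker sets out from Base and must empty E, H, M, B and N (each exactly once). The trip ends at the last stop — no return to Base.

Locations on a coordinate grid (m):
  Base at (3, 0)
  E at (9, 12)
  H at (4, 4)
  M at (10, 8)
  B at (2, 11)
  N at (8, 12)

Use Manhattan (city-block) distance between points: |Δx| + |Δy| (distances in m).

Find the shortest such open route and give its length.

Shortest open route: 27 m.

There are 5! = 120 possible orderings.
Base → E → H → M → B → N: 18+13+10+11+7 = 59
Base → E → H → M → N → B: 18+13+10+6+7 = 54
Base → E → H → B → M → N: 18+13+9+11+6 = 57
Base → E → H → B → N → M: 18+13+9+7+6 = 53
Base → E → H → N → M → B: 18+13+12+6+11 = 60
Base → E → H → N → B → M: 18+13+12+7+11 = 61
Base → E → M → H → B → N: 18+5+10+9+7 = 49
Base → E → M → H → N → B: 18+5+10+12+7 = 52
Base → E → M → B → H → N: 18+5+11+9+12 = 55
Base → E → M → B → N → H: 18+5+11+7+12 = 53
Base → E → M → N → H → B: 18+5+6+12+9 = 50
Base → E → M → N → B → H: 18+5+6+7+9 = 45
Base → E → B → H → M → N: 18+8+9+10+6 = 51
Base → E → B → H → N → M: 18+8+9+12+6 = 53
… (106 more)
Base → H → B → N → E → M: 5+9+7+1+5 = 27  ← best
The minimum is 27.
One shortest path: Base → H → B → N → E → M.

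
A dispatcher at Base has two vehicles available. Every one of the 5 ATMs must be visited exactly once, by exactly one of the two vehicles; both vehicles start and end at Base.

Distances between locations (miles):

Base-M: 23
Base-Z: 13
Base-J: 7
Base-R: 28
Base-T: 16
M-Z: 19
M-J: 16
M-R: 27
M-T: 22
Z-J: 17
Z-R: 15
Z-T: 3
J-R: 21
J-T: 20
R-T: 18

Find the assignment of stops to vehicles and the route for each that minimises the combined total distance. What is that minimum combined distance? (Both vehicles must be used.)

Check every non-empty split of the stops between the two vehicles; for each half take its own optimal tour:
  {M} + {Z, J, R, T}: 46 + 62 = 108
  {Z} + {M, J, R, T}: 26 + 84 = 110
  {M, Z} + {J, R, T}: 55 + 62 = 117
  {J} + {M, Z, R, T}: 14 + 84 = 98
  {M, J} + {Z, R, T}: 46 + 62 = 108
  {Z, J} + {M, R, T}: 37 + 84 = 121
  … (15 splits in total)
Best: vehicle 1 Base → J → Base = 14; vehicle 2 Base → M → R → Z → T → Base = 84; combined 98.

98 miles — the smallest possible combined total.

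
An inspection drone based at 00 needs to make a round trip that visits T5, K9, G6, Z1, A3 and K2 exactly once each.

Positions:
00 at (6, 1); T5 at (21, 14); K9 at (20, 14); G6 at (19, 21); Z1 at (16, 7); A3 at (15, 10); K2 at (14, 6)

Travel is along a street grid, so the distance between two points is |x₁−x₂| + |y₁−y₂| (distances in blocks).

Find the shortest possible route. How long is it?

Shortest round trip = 70 blocks.

With 6 stops there are 6!/2 = 360 distinct round trips (a route and its reverse cost the same).
00 - T5 - K9 - G6 - Z1 - A3 - K2 - 00: 28+1+8+17+4+5+13 = 76
00 - T5 - K9 - G6 - Z1 - K2 - A3 - 00: 28+1+8+17+3+5+18 = 80
00 - T5 - K9 - G6 - A3 - Z1 - K2 - 00: 28+1+8+15+4+3+13 = 72
00 - T5 - K9 - G6 - A3 - K2 - Z1 - 00: 28+1+8+15+5+3+16 = 76
00 - T5 - K9 - G6 - K2 - Z1 - A3 - 00: 28+1+8+20+3+4+18 = 82
00 - T5 - K9 - G6 - K2 - A3 - Z1 - 00: 28+1+8+20+5+4+16 = 82
00 - T5 - K9 - Z1 - G6 - A3 - K2 - 00: 28+1+11+17+15+5+13 = 90
00 - T5 - K9 - Z1 - G6 - K2 - A3 - 00: 28+1+11+17+20+5+18 = 100
… (352 more)
00 - Z1 - T5 - K9 - G6 - A3 - K2 - 00: 16+12+1+8+15+5+13 = 70  ← best
The minimum is 70.
One optimal route: 00 → Z1 → T5 → K9 → G6 → A3 → K2 → 00 (or its reverse).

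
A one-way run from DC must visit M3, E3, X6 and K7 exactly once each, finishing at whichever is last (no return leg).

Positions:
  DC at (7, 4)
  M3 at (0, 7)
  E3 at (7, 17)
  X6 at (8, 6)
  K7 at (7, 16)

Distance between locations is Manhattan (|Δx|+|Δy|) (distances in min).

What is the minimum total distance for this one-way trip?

29 min — the minimum one-way total.

There are 4! = 24 possible orderings.
DC→M3→E3→X6→K7: 10+17+12+11 = 50
DC→M3→E3→K7→X6: 10+17+1+11 = 39
DC→M3→X6→E3→K7: 10+9+12+1 = 32
DC→M3→X6→K7→E3: 10+9+11+1 = 31
DC→M3→K7→E3→X6: 10+16+1+12 = 39
DC→M3→K7→X6→E3: 10+16+11+12 = 49
DC→E3→M3→X6→K7: 13+17+9+11 = 50
DC→E3→M3→K7→X6: 13+17+16+11 = 57
DC→E3→X6→M3→K7: 13+12+9+16 = 50
DC→E3→X6→K7→M3: 13+12+11+16 = 52
DC→E3→K7→M3→X6: 13+1+16+9 = 39
DC→E3→K7→X6→M3: 13+1+11+9 = 34
DC→X6→M3→E3→K7: 3+9+17+1 = 30
DC→X6→M3→K7→E3: 3+9+16+1 = 29
… (10 more)
The minimum is 29.
One shortest path: DC → X6 → M3 → K7 → E3.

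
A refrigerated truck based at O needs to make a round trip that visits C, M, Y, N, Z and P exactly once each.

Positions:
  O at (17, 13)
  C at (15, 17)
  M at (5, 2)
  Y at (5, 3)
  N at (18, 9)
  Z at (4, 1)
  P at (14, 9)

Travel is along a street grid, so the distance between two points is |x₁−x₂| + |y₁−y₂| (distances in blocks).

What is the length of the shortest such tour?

O - C - M - Y - N - Z - P - O: 6+25+1+19+22+18+7 = 98
O - C - M - Y - N - P - Z - O: 6+25+1+19+4+18+25 = 98
O - C - M - Y - Z - N - P - O: 6+25+1+3+22+4+7 = 68
O - C - M - Y - Z - P - N - O: 6+25+1+3+18+4+5 = 62
O - C - M - Y - P - N - Z - O: 6+25+1+15+4+22+25 = 98
O - C - M - Y - P - Z - N - O: 6+25+1+15+18+22+5 = 92
O - C - M - N - Y - Z - P - O: 6+25+20+19+3+18+7 = 98
O - C - M - N - Y - P - Z - O: 6+25+20+19+15+18+25 = 128
… (352 more)
O - C - M - Z - Y - P - N - O: 6+25+2+3+15+4+5 = 60  ← best
The minimum is 60.
One optimal route: O → C → M → Z → Y → P → N → O (or its reverse).

Shortest round trip = 60 blocks.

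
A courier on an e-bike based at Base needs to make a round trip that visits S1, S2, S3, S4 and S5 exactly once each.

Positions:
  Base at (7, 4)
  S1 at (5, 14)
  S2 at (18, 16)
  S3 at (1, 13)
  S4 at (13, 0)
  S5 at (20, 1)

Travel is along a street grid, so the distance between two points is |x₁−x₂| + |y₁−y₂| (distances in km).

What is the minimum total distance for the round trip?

Base - S1 - S2 - S3 - S4 - S5 - Base: 12+15+20+25+8+16 = 96
Base - S1 - S2 - S3 - S5 - S4 - Base: 12+15+20+31+8+10 = 96
Base - S1 - S2 - S4 - S3 - S5 - Base: 12+15+21+25+31+16 = 120
Base - S1 - S2 - S4 - S5 - S3 - Base: 12+15+21+8+31+15 = 102
Base - S1 - S2 - S5 - S3 - S4 - Base: 12+15+17+31+25+10 = 110
Base - S1 - S2 - S5 - S4 - S3 - Base: 12+15+17+8+25+15 = 92
Base - S1 - S3 - S2 - S4 - S5 - Base: 12+5+20+21+8+16 = 82
Base - S1 - S3 - S2 - S5 - S4 - Base: 12+5+20+17+8+10 = 72
Base - S1 - S3 - S4 - S2 - S5 - Base: 12+5+25+21+17+16 = 96
Base - S1 - S3 - S4 - S5 - S2 - Base: 12+5+25+8+17+23 = 90
Base - S1 - S3 - S5 - S2 - S4 - Base: 12+5+31+17+21+10 = 96
Base - S1 - S3 - S5 - S4 - S2 - Base: 12+5+31+8+21+23 = 100
Base - S1 - S4 - S2 - S3 - S5 - Base: 12+22+21+20+31+16 = 122
Base - S1 - S4 - S2 - S5 - S3 - Base: 12+22+21+17+31+15 = 118
… (46 more)
Base - S3 - S1 - S2 - S5 - S4 - Base: 15+5+15+17+8+10 = 70  ← best
The minimum is 70.
One optimal route: Base → S3 → S1 → S2 → S5 → S4 → Base (or its reverse).

Minimum total distance: 70 km.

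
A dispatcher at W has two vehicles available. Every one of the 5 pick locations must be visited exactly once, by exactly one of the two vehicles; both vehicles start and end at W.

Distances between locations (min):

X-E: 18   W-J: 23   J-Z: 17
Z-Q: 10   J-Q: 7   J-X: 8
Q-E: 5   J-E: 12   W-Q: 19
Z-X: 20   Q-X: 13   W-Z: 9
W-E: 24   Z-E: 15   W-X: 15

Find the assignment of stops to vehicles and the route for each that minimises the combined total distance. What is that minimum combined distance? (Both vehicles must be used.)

Try each way of splitting the stops between the two vehicles (each non-empty) and, for each split, find the best tour for each vehicle:
  {J} + {Z, Q, X, E}: 46 + 57 = 103
  {Z} + {J, Q, X, E}: 18 + 59 = 77
  {J, Z} + {Q, X, E}: 49 + 57 = 106
  {Q} + {J, Z, X, E}: 38 + 59 = 97
  {J, Q} + {Z, X, E}: 49 + 57 = 106
  {Z, Q} + {J, X, E}: 38 + 59 = 97
  … (15 splits in total)
Best: vehicle 1 W → Z → W = 18; vehicle 2 W → Q → E → J → X → W = 59; combined 77.

77 min — the smallest possible combined total.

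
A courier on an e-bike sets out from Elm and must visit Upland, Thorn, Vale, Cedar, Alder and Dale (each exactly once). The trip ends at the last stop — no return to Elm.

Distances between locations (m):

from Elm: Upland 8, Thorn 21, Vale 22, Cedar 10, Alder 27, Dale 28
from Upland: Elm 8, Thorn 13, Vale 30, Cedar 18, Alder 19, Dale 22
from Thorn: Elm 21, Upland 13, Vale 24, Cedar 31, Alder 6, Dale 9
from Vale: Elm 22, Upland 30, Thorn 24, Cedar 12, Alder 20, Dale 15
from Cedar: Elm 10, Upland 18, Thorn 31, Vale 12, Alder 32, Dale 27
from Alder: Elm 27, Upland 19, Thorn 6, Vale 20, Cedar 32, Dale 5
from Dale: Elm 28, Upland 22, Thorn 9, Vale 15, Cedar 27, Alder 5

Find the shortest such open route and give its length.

Shortest open route: 59 m.

There are 6! = 720 possible orderings.
Elm → Upland → Thorn → Vale → Cedar → Alder → Dale: 8+13+24+12+32+5 = 94
Elm → Upland → Thorn → Vale → Cedar → Dale → Alder: 8+13+24+12+27+5 = 89
Elm → Upland → Thorn → Vale → Alder → Cedar → Dale: 8+13+24+20+32+27 = 124
Elm → Upland → Thorn → Vale → Alder → Dale → Cedar: 8+13+24+20+5+27 = 97
Elm → Upland → Thorn → Vale → Dale → Cedar → Alder: 8+13+24+15+27+32 = 119
Elm → Upland → Thorn → Vale → Dale → Alder → Cedar: 8+13+24+15+5+32 = 97
Elm → Upland → Thorn → Cedar → Vale → Alder → Dale: 8+13+31+12+20+5 = 89
Elm → Upland → Thorn → Cedar → Vale → Dale → Alder: 8+13+31+12+15+5 = 84
… (712 more)
Elm → Upland → Thorn → Alder → Dale → Vale → Cedar: 8+13+6+5+15+12 = 59  ← best
The minimum is 59.
One shortest path: Elm → Upland → Thorn → Alder → Dale → Vale → Cedar.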